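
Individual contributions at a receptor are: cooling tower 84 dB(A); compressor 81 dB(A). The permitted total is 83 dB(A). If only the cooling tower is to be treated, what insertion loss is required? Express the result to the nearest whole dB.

Everything except the cooling tower sums to 10^(81/10) = 1.259e+08 in linear terms, 81.00 dB(A).
The limit corresponds to 10^(83/10) = 1.995e+08; subtracting the fixed part leaves 7.363e+07 for the cooling tower, i.e. 78.67 dB(A).
So the cooling tower must be reduced from 84 to 78.67 dB(A): IL = 5.33 dB.

5 dB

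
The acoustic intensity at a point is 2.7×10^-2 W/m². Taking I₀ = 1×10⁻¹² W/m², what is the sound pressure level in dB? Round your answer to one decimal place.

Dividing by I₀ shifts the exponent by 12: I/I₀ = 2.7×10^10.
L = 10·(0.4314 + 10) = 104.31 dB.

104.3 dB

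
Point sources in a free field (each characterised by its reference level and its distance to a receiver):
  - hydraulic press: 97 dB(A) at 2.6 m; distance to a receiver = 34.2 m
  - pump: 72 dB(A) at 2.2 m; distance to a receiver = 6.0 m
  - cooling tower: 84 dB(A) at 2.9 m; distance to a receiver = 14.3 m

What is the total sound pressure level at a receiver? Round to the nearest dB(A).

76 dB(A)

Propagate each source to the receiver with L = L_ref − 20·log₁₀(r/r_ref), then add intensities.
hydraulic press: 97 − 20·log₁₀(34.2/2.6) = 97 − 22.38 = 74.62 dB(A).
pump: 72 − 20·log₁₀(6.0/2.2) = 72 − 8.71 = 63.29 dB(A).
cooling tower: 84 − 20·log₁₀(14.3/2.9) = 84 − 13.86 = 70.14 dB(A).
Σ 10^(L/10) = 4.143e+07 → L_total = 10·log₁₀(4.143e+07) = 76.17 dB(A).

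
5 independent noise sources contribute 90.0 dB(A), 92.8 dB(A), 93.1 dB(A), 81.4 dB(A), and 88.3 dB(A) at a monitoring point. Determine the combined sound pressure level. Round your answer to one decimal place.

Incoherent sources combine by intensity addition: L_total = 10·log₁₀(Σ 10^(L_i/10)).
Σ 10^(L/10) = 10^(90.0/10) + 10^(92.8/10) + 10^(93.1/10) + 10^(81.4/10) + 10^(88.3/10) = 5.761e+09.
L_total = 10·log₁₀(5.761e+09) = 97.61 dB(A).

97.6 dB(A)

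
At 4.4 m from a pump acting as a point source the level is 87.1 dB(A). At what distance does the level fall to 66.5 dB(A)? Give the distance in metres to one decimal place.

Point-source spreading drops the level by 20·log₁₀(r₂/r₁); inverting, r₂/r₁ = 10^(ΔL/20).
r₂ = 4.4·10^((87.1−66.5)/20) = 4.4·10^(20.6/20) = 47.15 m.

47.1 m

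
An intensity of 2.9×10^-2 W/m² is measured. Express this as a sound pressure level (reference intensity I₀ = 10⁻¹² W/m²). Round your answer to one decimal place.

I/I₀ = 2.9×10^-2/10⁻¹² = 2.9×10^10, and L = 10·log₁₀(I/I₀).
L = 10·(0.4624 + 10) = 104.62 dB.

104.6 dB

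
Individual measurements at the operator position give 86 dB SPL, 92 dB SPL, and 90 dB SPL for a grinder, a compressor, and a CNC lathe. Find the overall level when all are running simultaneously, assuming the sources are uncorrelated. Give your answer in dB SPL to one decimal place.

Incoherent sources combine by intensity addition: L_total = 10·log₁₀(Σ 10^(L_i/10)).
Σ 10^(L/10) = 10^(86/10) + 10^(92/10) + 10^(90/10) = 2.983e+09.
L_total = 10·log₁₀(2.983e+09) = 94.75 dB SPL.

94.7 dB SPL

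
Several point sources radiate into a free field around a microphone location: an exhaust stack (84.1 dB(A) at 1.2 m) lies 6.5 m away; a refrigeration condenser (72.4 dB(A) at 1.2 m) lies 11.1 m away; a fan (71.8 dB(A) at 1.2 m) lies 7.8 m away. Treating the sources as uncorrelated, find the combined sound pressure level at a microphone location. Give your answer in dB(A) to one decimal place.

69.7 dB(A)

Apply inverse-square spreading to bring every level to the receiver, then sum 10^(L/10).
exhaust stack: 84.1 − 20·log₁₀(6.5/1.2) = 84.1 − 14.67 = 69.43 dB(A).
refrigeration condenser: 72.4 − 20·log₁₀(11.1/1.2) = 72.4 − 19.32 = 53.08 dB(A).
fan: 71.8 − 20·log₁₀(7.8/1.2) = 71.8 − 16.26 = 55.54 dB(A).
Σ 10^(L/10) = 9.322e+06 → L_total = 10·log₁₀(9.322e+06) = 69.70 dB(A).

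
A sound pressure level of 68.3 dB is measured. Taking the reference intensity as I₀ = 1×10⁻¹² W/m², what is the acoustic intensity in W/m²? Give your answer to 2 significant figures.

6.8e-06 W/m²

I/I₀ = 10^(68.3/10) = 6.761e+06, so I = 6.761e+06 × 10⁻¹² W/m².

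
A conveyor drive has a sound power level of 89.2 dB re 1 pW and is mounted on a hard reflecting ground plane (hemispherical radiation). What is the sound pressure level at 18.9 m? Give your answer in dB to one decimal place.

L_p = L_w − 10·log₁₀(2π·r²) with r = 18.9 m.
2π·r² = 2244 m², 10·log₁₀ of that is 33.511 dB.
L_p = 89.2 − 33.511 = 55.69 dB.

55.7 dB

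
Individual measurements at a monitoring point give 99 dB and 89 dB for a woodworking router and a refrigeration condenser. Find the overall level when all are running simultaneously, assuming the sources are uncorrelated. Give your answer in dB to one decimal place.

For uncorrelated sources the intensities add, so convert each level to linear form, sum, and take 10·log₁₀ of the total.
Σ 10^(L/10) = 10^(99/10) + 10^(89/10) = 8.738e+09.
L_total = 10·log₁₀(8.738e+09) = 99.41 dB.

99.4 dB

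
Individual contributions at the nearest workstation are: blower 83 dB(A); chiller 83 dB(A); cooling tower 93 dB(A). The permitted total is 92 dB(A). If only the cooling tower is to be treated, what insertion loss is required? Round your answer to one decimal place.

The untreated sources together contribute 10^(83/10) + 10^(83/10) = 3.991e+08, i.e. 86.01 dB(A).
To meet 92 dB(A) overall, the treated cooling tower may contribute at most 10^(92/10) − 3.991e+08 = 1.186e+09, i.e. 90.74 dB(A).
Required insertion loss = 93 − 90.74 = 2.26 dB.

2.3 dB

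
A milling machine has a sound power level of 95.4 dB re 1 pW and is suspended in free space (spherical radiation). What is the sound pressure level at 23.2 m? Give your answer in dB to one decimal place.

57.1 dB

The power spreads over a sphere of area 4π·r², so L_p = L_w − 10·log₁₀(4π·r²).
4π·r² = 6764 m², 10·log₁₀ of that is 38.302 dB.
L_p = 95.4 − 38.302 = 57.10 dB.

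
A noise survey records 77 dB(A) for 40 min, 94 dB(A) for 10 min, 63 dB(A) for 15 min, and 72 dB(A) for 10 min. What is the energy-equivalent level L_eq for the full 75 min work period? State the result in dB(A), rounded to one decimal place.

85.6 dB(A)

Weight each interval's intensity by its duration and average over T = 75 min:
Σ tᵢ·10^(Lᵢ/10) = 40·10^(77/10) + 10·10^(94/10) + 15·10^(63/10) + 10·10^(72/10) = 2.731e+10.
L_eq = 10·log₁₀(2.731e+10/75) = 85.61 dB(A).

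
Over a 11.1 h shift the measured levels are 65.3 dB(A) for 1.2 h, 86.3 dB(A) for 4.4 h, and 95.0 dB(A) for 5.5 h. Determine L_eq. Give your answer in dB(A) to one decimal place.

92.4 dB(A)

L_eq = 10·log₁₀[(1/T)·Σ tᵢ·10^(Lᵢ/10)] with T = 11.1 h.
Σ tᵢ·10^(Lᵢ/10) = 1.2·10^(65.3/10) + 4.4·10^(86.3/10) + 5.5·10^(95.0/10) = 1.927e+10.
L_eq = 10·log₁₀(1.927e+10/11.1) = 92.40 dB(A).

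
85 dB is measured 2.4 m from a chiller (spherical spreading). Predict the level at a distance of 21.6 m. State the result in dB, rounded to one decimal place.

Spherical spreading from a point source gives a 20·log₁₀(r₂/r₁) drop.
L₂ = 85 − 20·log₁₀(21.6/2.4) = 85 − 19.085 = 65.92 dB.

65.9 dB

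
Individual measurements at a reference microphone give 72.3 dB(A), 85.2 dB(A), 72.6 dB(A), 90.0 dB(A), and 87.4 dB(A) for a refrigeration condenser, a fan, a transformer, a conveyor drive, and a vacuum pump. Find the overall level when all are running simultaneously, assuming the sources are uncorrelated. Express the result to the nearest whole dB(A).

93 dB(A)

For uncorrelated sources the intensities add, so convert each level to linear form, sum, and take 10·log₁₀ of the total.
Σ 10^(L/10) = 10^(72.3/10) + 10^(85.2/10) + 10^(72.6/10) + 10^(90.0/10) + 10^(87.4/10) = 1.916e+09.
L_total = 10·log₁₀(1.916e+09) = 92.82 dB(A).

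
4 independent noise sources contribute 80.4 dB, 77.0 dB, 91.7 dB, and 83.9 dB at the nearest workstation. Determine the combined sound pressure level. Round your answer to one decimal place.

For uncorrelated sources the intensities add, so convert each level to linear form, sum, and take 10·log₁₀ of the total.
Σ 10^(L/10) = 10^(80.4/10) + 10^(77.0/10) + 10^(91.7/10) + 10^(83.9/10) = 1.884e+09.
L_total = 10·log₁₀(1.884e+09) = 92.75 dB.

92.8 dB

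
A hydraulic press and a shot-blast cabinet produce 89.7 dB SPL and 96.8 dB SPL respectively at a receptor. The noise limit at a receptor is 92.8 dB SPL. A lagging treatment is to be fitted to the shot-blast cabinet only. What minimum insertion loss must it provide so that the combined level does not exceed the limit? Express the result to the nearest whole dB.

Everything except the shot-blast cabinet sums to 10^(89.7/10) = 9.333e+08 in linear terms, 89.70 dB SPL.
To meet 92.8 dB SPL overall, the treated shot-blast cabinet may contribute at most 10^(92.8/10) − 9.333e+08 = 9.722e+08, i.e. 89.88 dB SPL.
Required insertion loss = 96.8 − 89.88 = 6.92 dB.

7 dB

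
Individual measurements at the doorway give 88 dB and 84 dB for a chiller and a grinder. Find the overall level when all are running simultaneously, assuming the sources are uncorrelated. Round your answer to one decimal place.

For uncorrelated sources the intensities add, so convert each level to linear form, sum, and take 10·log₁₀ of the total.
Σ 10^(L/10) = 10^(88/10) + 10^(84/10) = 8.821e+08.
L_total = 10·log₁₀(8.821e+08) = 89.46 dB.

89.5 dB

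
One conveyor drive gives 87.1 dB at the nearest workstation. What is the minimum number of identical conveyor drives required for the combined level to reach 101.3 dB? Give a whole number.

27

Need L₁ + 10·log₁₀ N ≥ 101.3, i.e. log₁₀ N ≥ 1.42.
N ≥ 10^(14.2/10) = 26.303, so N = 27.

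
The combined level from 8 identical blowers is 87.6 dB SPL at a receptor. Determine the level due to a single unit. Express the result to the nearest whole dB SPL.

79 dB SPL

Dividing the total intensity by 8 lowers the level by 10·log₁₀ 8 = 9.031 dB: L₁ = 87.6 − 9.031.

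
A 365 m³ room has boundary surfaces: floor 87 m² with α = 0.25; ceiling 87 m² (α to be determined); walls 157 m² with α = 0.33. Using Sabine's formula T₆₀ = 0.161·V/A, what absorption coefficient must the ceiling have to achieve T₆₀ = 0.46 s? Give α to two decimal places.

A = 0.161·V/T₆₀ = 0.161·365/0.46 = 127.75 m² sabins.
Absorption from the other surfaces = 87·0.25 + 157·0.33 = 73.56 m², so the ceiling must supply 54.19 m² over 87 m².
α = 54.19/87 = 0.623.

0.62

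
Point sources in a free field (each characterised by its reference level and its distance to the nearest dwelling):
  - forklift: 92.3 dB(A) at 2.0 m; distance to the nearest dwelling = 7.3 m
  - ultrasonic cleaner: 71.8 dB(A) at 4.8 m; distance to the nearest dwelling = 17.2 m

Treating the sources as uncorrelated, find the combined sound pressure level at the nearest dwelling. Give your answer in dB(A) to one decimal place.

81.1 dB(A)

Propagate each source to the receiver with L = L_ref − 20·log₁₀(r/r_ref), then add intensities.
forklift: 92.3 − 20·log₁₀(7.3/2.0) = 92.3 − 11.25 = 81.05 dB(A).
ultrasonic cleaner: 71.8 − 20·log₁₀(17.2/4.8) = 71.8 − 11.09 = 60.71 dB(A).
Σ 10^(L/10) = 1.287e+08 → L_total = 10·log₁₀(1.287e+08) = 81.09 dB(A).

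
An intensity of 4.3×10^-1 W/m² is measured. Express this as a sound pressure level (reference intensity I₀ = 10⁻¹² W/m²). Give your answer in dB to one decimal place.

116.3 dB

Dividing by I₀ shifts the exponent by 12: I/I₀ = 4.3×10^11.
L = 10·(0.6335 + 11) = 116.33 dB.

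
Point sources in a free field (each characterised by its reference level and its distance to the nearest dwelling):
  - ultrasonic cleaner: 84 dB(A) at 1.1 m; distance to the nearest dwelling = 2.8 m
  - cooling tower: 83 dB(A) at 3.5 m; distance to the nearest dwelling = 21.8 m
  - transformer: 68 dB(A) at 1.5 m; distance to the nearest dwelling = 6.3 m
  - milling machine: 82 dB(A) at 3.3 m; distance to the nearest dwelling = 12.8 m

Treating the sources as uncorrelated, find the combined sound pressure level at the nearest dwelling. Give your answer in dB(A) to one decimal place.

Propagate each source to the receiver with L = L_ref − 20·log₁₀(r/r_ref), then add intensities.
ultrasonic cleaner: 84 − 20·log₁₀(2.8/1.1) = 84 − 8.12 = 75.88 dB(A).
cooling tower: 83 − 20·log₁₀(21.8/3.5) = 83 − 15.89 = 67.11 dB(A).
transformer: 68 − 20·log₁₀(6.3/1.5) = 68 − 12.46 = 55.54 dB(A).
milling machine: 82 − 20·log₁₀(12.8/3.3) = 82 − 11.77 = 70.23 dB(A).
Σ 10^(L/10) = 5.480e+07 → L_total = 10·log₁₀(5.480e+07) = 77.39 dB(A).

77.4 dB(A)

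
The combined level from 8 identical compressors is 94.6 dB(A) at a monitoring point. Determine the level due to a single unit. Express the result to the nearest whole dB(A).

86 dB(A)

For N identical incoherent sources L_total = L₁ + 10·log₁₀ N, so L₁ = 94.6 − 10·log₁₀(8) = 94.6 − 9.031.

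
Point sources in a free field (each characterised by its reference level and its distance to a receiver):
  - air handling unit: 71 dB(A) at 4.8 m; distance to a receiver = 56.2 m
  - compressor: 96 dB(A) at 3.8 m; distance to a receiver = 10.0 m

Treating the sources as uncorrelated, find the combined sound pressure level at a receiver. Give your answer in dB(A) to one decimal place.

87.6 dB(A)

Apply inverse-square spreading to bring every level to the receiver, then sum 10^(L/10).
air handling unit: 71 − 20·log₁₀(56.2/4.8) = 71 − 21.37 = 49.63 dB(A).
compressor: 96 − 20·log₁₀(10.0/3.8) = 96 − 8.40 = 87.60 dB(A).
Σ 10^(L/10) = 5.750e+08 → L_total = 10·log₁₀(5.750e+08) = 87.60 dB(A).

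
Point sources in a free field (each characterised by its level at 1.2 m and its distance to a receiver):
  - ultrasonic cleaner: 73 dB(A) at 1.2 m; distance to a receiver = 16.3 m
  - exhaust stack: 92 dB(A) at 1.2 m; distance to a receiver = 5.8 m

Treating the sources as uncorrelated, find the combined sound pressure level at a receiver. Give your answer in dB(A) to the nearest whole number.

Propagate each source to the receiver with L = L_ref − 20·log₁₀(r/r_ref), then add intensities.
ultrasonic cleaner: 73 − 20·log₁₀(16.3/1.2) = 73 − 22.66 = 50.34 dB(A).
exhaust stack: 92 − 20·log₁₀(5.8/1.2) = 92 − 13.68 = 78.32 dB(A).
Σ 10^(L/10) = 6.795e+07 → L_total = 10·log₁₀(6.795e+07) = 78.32 dB(A).

78 dB(A)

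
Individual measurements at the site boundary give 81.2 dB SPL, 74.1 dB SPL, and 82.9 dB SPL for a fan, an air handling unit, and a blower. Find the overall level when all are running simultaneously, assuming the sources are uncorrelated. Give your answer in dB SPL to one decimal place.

85.5 dB SPL

Incoherent sources combine by intensity addition: L_total = 10·log₁₀(Σ 10^(L_i/10)).
Σ 10^(L/10) = 10^(81.2/10) + 10^(74.1/10) + 10^(82.9/10) = 3.525e+08.
L_total = 10·log₁₀(3.525e+08) = 85.47 dB SPL.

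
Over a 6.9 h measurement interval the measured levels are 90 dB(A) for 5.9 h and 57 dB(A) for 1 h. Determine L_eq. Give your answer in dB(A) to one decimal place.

89.3 dB(A)

Weight each interval's intensity by its duration and average over T = 6.9 h:
Σ tᵢ·10^(Lᵢ/10) = 5.9·10^(90/10) + 1·10^(57/10) = 5.901e+09.
L_eq = 10·log₁₀(5.901e+09/6.9) = 89.32 dB(A).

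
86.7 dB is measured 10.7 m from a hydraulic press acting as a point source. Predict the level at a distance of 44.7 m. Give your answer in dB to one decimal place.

74.3 dB

Point-source attenuation: ΔL = 20·log₁₀(r₂/r₁) = 20·log₁₀(44.7/10.7) = 12.418 dB.
L₂ = 86.7 − 20·log₁₀(44.7/10.7) = 86.7 − 12.418 = 74.28 dB.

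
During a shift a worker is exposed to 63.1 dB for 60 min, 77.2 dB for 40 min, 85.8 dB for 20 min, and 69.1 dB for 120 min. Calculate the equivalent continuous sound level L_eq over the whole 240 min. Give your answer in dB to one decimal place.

Weight each interval's intensity by its duration and average over T = 240 min:
Σ tᵢ·10^(Lᵢ/10) = 60·10^(63.1/10) + 40·10^(77.2/10) + 20·10^(85.8/10) + 120·10^(69.1/10) = 1.080e+10.
L_eq = 10·log₁₀(1.080e+10/240) = 76.53 dB.

76.5 dB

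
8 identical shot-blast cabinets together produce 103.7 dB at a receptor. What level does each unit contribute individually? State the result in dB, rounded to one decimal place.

94.7 dB

8 equal contributions raise the level by 10·log₁₀ 8 = 9.031 dB, so each unit alone gives 103.7 − 9.031.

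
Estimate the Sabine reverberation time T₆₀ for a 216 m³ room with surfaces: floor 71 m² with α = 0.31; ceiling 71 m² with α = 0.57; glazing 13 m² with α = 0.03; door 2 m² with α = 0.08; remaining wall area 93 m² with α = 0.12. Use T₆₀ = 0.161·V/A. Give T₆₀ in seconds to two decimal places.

Total absorption A = 71·0.31 + 71·0.57 + 13·0.03 + 2·0.08 + 93·0.12 = 74.19 m² sabins.
T₆₀ = 0.161 × 216 / 74.19 = 0.469 s.

0.47 s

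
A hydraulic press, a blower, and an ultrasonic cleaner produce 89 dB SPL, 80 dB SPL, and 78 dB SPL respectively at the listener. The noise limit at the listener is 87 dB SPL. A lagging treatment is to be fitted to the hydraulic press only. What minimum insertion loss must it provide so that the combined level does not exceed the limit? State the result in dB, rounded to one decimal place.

Everything except the hydraulic press sums to 10^(80/10) + 10^(78/10) = 1.631e+08 in linear terms, 82.12 dB SPL.
The limit corresponds to 10^(87/10) = 5.012e+08; subtracting the fixed part leaves 3.381e+08 for the hydraulic press, i.e. 85.29 dB SPL.
Required insertion loss = 89 − 85.29 = 3.71 dB.

3.7 dB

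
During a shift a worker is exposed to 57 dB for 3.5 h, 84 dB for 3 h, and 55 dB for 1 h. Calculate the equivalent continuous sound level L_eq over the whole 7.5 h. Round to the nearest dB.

L_eq = 10·log₁₀[(1/T)·Σ tᵢ·10^(Lᵢ/10)] with T = 7.5 h.
Σ tᵢ·10^(Lᵢ/10) = 3.5·10^(57/10) + 3·10^(84/10) + 1·10^(55/10) = 7.556e+08.
L_eq = 10·log₁₀(7.556e+08/7.5) = 80.03 dB.

80 dB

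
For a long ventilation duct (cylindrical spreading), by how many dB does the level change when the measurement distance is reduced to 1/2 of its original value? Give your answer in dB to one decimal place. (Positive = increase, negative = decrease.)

+3.0 dB

With cylindrical spreading the level changes by −10·log₁₀(r₂/r₁).
ΔL = −10·log₁₀(0.5) = +3.01 dB.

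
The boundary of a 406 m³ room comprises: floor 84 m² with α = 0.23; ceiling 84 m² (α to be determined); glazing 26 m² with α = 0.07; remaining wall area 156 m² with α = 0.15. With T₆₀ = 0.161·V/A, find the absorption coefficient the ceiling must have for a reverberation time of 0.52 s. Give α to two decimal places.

A = 0.161·V/T₆₀ = 0.161·406/0.52 = 125.70 m² sabins.
Absorption from the other surfaces = 84·0.23 + 26·0.07 + 156·0.15 = 44.54 m², so the ceiling must supply 81.16 m² over 84 m².
α = 81.16/84 = 0.966.

0.97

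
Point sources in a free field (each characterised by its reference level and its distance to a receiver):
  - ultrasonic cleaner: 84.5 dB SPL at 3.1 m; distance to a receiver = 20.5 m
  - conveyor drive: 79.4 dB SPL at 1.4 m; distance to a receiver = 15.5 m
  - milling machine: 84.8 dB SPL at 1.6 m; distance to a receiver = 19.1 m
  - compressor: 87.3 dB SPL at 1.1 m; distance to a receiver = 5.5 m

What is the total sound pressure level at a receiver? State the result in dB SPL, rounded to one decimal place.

First find each source's level at the receiver (point-source: −20·log₁₀(r/r_ref)), then combine on an intensity basis.
ultrasonic cleaner: 84.5 − 20·log₁₀(20.5/3.1) = 84.5 − 16.41 = 68.09 dB SPL.
conveyor drive: 79.4 − 20·log₁₀(15.5/1.4) = 79.4 − 20.88 = 58.52 dB SPL.
milling machine: 84.8 − 20·log₁₀(19.1/1.6) = 84.8 − 21.54 = 63.26 dB SPL.
compressor: 87.3 − 20·log₁₀(5.5/1.1) = 87.3 − 13.98 = 73.32 dB SPL.
Σ 10^(L/10) = 3.076e+07 → L_total = 10·log₁₀(3.076e+07) = 74.88 dB SPL.

74.9 dB SPL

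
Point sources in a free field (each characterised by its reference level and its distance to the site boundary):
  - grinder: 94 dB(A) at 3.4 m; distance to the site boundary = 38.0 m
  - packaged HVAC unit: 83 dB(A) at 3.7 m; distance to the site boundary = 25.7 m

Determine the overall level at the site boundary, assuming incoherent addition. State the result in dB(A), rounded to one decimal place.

Propagate each source to the receiver with L = L_ref − 20·log₁₀(r/r_ref), then add intensities.
grinder: 94 − 20·log₁₀(38.0/3.4) = 94 − 20.97 = 73.03 dB(A).
packaged HVAC unit: 83 − 20·log₁₀(25.7/3.7) = 83 − 16.83 = 66.17 dB(A).
Σ 10^(L/10) = 2.424e+07 → L_total = 10·log₁₀(2.424e+07) = 73.85 dB(A).

73.8 dB(A)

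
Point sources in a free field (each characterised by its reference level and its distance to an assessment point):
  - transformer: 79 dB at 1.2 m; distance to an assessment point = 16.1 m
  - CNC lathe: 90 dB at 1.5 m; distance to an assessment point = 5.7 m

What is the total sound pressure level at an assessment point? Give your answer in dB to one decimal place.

78.4 dB

Apply inverse-square spreading to bring every level to the receiver, then sum 10^(L/10).
transformer: 79 − 20·log₁₀(16.1/1.2) = 79 − 22.55 = 56.45 dB.
CNC lathe: 90 − 20·log₁₀(5.7/1.5) = 90 − 11.60 = 78.40 dB.
Σ 10^(L/10) = 6.969e+07 → L_total = 10·log₁₀(6.969e+07) = 78.43 dB.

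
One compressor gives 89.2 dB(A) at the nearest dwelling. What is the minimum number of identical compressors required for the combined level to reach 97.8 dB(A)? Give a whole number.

8

N identical sources give L₁ + 10·log₁₀ N, so require 10·log₁₀ N ≥ 97.8 − 89.2 = 8.6 dB.
N ≥ 10^(8.6/10) = 7.244, so N = 8.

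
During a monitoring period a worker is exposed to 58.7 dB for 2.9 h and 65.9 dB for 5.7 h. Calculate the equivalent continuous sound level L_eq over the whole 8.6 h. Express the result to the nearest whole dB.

Weight each interval's intensity by its duration and average over T = 8.6 h:
Σ tᵢ·10^(Lᵢ/10) = 2.9·10^(58.7/10) + 5.7·10^(65.9/10) = 2.433e+07.
L_eq = 10·log₁₀(2.433e+07/8.6) = 64.52 dB.

65 dB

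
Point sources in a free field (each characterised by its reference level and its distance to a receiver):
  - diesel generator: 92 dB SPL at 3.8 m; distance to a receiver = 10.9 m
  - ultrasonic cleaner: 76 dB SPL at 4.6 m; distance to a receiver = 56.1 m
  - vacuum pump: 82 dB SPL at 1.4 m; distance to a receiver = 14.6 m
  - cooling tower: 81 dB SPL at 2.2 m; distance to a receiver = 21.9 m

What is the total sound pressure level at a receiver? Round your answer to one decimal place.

Apply inverse-square spreading to bring every level to the receiver, then sum 10^(L/10).
diesel generator: 92 − 20·log₁₀(10.9/3.8) = 92 − 9.15 = 82.85 dB SPL.
ultrasonic cleaner: 76 − 20·log₁₀(56.1/4.6) = 76 − 21.72 = 54.28 dB SPL.
vacuum pump: 82 − 20·log₁₀(14.6/1.4) = 82 − 20.36 = 61.64 dB SPL.
cooling tower: 81 − 20·log₁₀(21.9/2.2) = 81 − 19.96 = 61.04 dB SPL.
Σ 10^(L/10) = 1.956e+08 → L_total = 10·log₁₀(1.956e+08) = 82.91 dB SPL.

82.9 dB SPL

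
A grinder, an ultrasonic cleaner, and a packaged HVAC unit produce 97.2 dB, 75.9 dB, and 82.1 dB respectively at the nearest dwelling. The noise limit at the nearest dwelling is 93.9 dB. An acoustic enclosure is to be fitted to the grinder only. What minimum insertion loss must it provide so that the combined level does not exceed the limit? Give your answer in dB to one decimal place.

Everything except the grinder sums to 10^(75.9/10) + 10^(82.1/10) = 2.011e+08 in linear terms, 83.03 dB.
The limit corresponds to 10^(93.9/10) = 2.455e+09; subtracting the fixed part leaves 2.254e+09 for the grinder, i.e. 93.53 dB.
Required insertion loss = 97.2 − 93.53 = 3.67 dB.

3.7 dB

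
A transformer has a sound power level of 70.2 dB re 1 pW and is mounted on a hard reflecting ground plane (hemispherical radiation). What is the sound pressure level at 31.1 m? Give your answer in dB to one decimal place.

32.4 dB

The power spreads over a hemisphere of area 2π·r², so L_p = L_w − 10·log₁₀(2π·r²).
2π·r² = 6077 m², 10·log₁₀ of that is 37.837 dB.
L_p = 70.2 − 37.837 = 32.36 dB.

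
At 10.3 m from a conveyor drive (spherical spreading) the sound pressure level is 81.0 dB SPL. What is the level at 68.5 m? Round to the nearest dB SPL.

65 dB SPL

For a point source, L₂ = L₁ − 20·log₁₀(r₂/r₁).
L₂ = 81.0 − 20·log₁₀(68.5/10.3) = 81.0 − 16.457 = 64.54 dB SPL.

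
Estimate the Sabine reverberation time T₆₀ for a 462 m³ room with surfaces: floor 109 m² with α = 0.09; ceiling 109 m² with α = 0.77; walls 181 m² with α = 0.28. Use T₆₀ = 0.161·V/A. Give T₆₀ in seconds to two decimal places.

Summing Sᵢαᵢ: 109·0.09 + 109·0.77 + 181·0.28 = 144.42 m².
T₆₀ = 0.161 × 462 / 144.42 = 0.515 s.

0.52 s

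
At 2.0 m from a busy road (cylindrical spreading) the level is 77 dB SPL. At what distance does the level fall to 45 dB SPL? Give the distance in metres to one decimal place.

3169.8 m

The 32.0 dB drop corresponds to a distance ratio of 10^(32.0/10) for a line source.
r₂ = 2.0·10^((77−45)/10) = 2.0·10^(32.0/10) = 3169.79 m.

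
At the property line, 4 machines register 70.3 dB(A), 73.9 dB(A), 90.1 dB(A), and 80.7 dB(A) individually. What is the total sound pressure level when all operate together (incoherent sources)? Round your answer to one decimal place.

For uncorrelated sources the intensities add, so convert each level to linear form, sum, and take 10·log₁₀ of the total.
Σ 10^(L/10) = 10^(70.3/10) + 10^(73.9/10) + 10^(90.1/10) + 10^(80.7/10) = 1.176e+09.
L_total = 10·log₁₀(1.176e+09) = 90.70 dB(A).

90.7 dB(A)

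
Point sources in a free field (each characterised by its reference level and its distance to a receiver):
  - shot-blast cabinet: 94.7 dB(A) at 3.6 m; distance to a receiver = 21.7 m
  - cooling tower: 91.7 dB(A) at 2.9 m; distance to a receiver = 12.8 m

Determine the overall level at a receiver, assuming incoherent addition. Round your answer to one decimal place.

First find each source's level at the receiver (point-source: −20·log₁₀(r/r_ref)), then combine on an intensity basis.
shot-blast cabinet: 94.7 − 20·log₁₀(21.7/3.6) = 94.7 − 15.60 = 79.10 dB(A).
cooling tower: 91.7 − 20·log₁₀(12.8/2.9) = 91.7 − 12.90 = 78.80 dB(A).
Σ 10^(L/10) = 1.571e+08 → L_total = 10·log₁₀(1.571e+08) = 81.96 dB(A).

82.0 dB(A)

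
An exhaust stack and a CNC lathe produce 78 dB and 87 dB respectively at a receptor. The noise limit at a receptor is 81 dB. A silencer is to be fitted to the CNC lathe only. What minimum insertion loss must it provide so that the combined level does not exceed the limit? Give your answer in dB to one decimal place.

The untreated sources together contribute 10^(78/10) = 6.310e+07, i.e. 78.00 dB.
To meet 81 dB overall, the treated CNC lathe may contribute at most 10^(81/10) − 6.310e+07 = 6.280e+07, i.e. 77.98 dB.
Required insertion loss = 87 − 77.98 = 9.02 dB.

9.0 dB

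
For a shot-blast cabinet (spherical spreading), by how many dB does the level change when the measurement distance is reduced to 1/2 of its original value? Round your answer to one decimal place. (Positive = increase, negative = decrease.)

With spherical spreading the level changes by −20·log₁₀(r₂/r₁).
ΔL = −20·log₁₀(0.5) = +6.02 dB.

+6.0 dB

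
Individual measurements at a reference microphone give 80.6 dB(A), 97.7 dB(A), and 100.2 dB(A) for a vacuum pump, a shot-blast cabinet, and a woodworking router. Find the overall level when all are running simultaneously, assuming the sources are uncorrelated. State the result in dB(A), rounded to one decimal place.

102.2 dB(A)

Incoherent sources combine by intensity addition: L_total = 10·log₁₀(Σ 10^(L_i/10)).
Σ 10^(L/10) = 10^(80.6/10) + 10^(97.7/10) + 10^(100.2/10) = 1.647e+10.
L_total = 10·log₁₀(1.647e+10) = 102.17 dB(A).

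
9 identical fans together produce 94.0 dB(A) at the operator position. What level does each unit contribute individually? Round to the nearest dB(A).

Dividing the total intensity by 9 lowers the level by 10·log₁₀ 9 = 9.542 dB: L₁ = 94.0 − 9.542.

84 dB(A)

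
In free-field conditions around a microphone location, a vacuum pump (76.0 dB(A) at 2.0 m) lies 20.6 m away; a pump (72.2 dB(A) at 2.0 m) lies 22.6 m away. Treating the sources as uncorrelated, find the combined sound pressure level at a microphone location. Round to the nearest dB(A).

First find each source's level at the receiver (point-source: −20·log₁₀(r/r_ref)), then combine on an intensity basis.
vacuum pump: 76.0 − 20·log₁₀(20.6/2.0) = 76.0 − 20.26 = 55.74 dB(A).
pump: 72.2 − 20·log₁₀(22.6/2.0) = 72.2 − 21.06 = 51.14 dB(A).
Σ 10^(L/10) = 5.052e+05 → L_total = 10·log₁₀(5.052e+05) = 57.03 dB(A).

57 dB(A)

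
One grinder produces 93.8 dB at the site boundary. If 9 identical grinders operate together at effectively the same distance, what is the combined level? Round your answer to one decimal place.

103.3 dB

N identical incoherent sources raise the level by 10·log₁₀ N.
L_total = 93.8 + 10·log₁₀(9) = 93.8 + 9.542 = 103.34 dB.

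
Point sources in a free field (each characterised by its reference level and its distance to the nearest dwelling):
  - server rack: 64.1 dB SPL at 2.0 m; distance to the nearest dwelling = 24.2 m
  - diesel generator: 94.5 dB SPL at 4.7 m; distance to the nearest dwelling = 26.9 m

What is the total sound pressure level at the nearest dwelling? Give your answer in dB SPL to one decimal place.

Apply inverse-square spreading to bring every level to the receiver, then sum 10^(L/10).
server rack: 64.1 − 20·log₁₀(24.2/2.0) = 64.1 − 21.66 = 42.44 dB SPL.
diesel generator: 94.5 − 20·log₁₀(26.9/4.7) = 94.5 − 15.15 = 79.35 dB SPL.
Σ 10^(L/10) = 8.606e+07 → L_total = 10·log₁₀(8.606e+07) = 79.35 dB SPL.

79.3 dB SPL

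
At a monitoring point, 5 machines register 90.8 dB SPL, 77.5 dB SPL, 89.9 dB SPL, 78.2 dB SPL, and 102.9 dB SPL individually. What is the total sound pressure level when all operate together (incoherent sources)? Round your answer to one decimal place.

For uncorrelated sources the intensities add, so convert each level to linear form, sum, and take 10·log₁₀ of the total.
Σ 10^(L/10) = 10^(90.8/10) + 10^(77.5/10) + 10^(89.9/10) + 10^(78.2/10) + 10^(102.9/10) = 2.180e+10.
L_total = 10·log₁₀(2.180e+10) = 103.38 dB SPL.

103.4 dB SPL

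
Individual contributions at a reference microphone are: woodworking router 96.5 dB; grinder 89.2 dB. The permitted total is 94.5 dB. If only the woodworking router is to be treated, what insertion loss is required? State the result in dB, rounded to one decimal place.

The untreated sources together contribute 10^(89.2/10) = 8.318e+08, i.e. 89.20 dB.
To meet 94.5 dB overall, the treated woodworking router may contribute at most 10^(94.5/10) − 8.318e+08 = 1.987e+09, i.e. 92.98 dB.
So the woodworking router must be reduced from 96.5 to 92.98 dB: IL = 3.52 dB.

3.5 dB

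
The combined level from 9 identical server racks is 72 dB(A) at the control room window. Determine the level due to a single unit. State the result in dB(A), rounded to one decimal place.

62.5 dB(A)

For N identical incoherent sources L_total = L₁ + 10·log₁₀ N, so L₁ = 72 − 10·log₁₀(9) = 72 − 9.542.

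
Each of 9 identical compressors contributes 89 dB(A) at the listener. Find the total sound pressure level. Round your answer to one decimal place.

98.5 dB(A)

L_total = L₁ + 10·log₁₀ N for N identical incoherent sources.
L_total = 89 + 10·log₁₀(9) = 89 + 9.542 = 98.54 dB(A).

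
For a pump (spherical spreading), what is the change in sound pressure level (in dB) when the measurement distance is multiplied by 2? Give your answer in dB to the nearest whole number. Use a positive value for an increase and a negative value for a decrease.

-6 dB

A point source loses 6 dB per doubling of distance; generally ΔL = −20·log₁₀(r₂/r₁).
ΔL = −20·log₁₀(2) = -6.02 dB.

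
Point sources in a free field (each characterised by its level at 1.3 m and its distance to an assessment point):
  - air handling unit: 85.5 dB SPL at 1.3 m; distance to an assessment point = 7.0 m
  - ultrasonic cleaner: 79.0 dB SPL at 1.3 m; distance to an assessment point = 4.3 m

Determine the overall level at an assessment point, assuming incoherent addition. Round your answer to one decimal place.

First find each source's level at the receiver (point-source: −20·log₁₀(r/r_ref)), then combine on an intensity basis.
air handling unit: 85.5 − 20·log₁₀(7.0/1.3) = 85.5 − 14.62 = 70.88 dB SPL.
ultrasonic cleaner: 79.0 − 20·log₁₀(4.3/1.3) = 79.0 − 10.39 = 68.61 dB SPL.
Σ 10^(L/10) = 1.950e+07 → L_total = 10·log₁₀(1.950e+07) = 72.90 dB SPL.

72.9 dB SPL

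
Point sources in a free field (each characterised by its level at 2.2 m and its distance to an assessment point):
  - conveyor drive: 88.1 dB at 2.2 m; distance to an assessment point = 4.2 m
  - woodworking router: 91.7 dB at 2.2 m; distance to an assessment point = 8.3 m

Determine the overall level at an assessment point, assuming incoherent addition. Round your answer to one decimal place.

Apply inverse-square spreading to bring every level to the receiver, then sum 10^(L/10).
conveyor drive: 88.1 − 20·log₁₀(4.2/2.2) = 88.1 − 5.62 = 82.48 dB.
woodworking router: 91.7 − 20·log₁₀(8.3/2.2) = 91.7 − 11.53 = 80.17 dB.
Σ 10^(L/10) = 2.811e+08 → L_total = 10·log₁₀(2.811e+08) = 84.49 dB.

84.5 dB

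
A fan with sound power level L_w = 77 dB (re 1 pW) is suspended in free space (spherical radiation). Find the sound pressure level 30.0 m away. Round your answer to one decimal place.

36.5 dB

Free-field spherical radiation: L_p = L_w − 10·log₁₀(4π·r²), r = 30.0 m.
4π·r² = 1.131e+04 m², 10·log₁₀ of that is 40.535 dB.
L_p = 77 − 40.535 = 36.47 dB.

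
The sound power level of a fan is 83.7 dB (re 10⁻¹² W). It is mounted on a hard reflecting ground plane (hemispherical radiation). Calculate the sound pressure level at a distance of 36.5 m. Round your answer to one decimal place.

The power spreads over a hemisphere of area 2π·r², so L_p = L_w − 10·log₁₀(2π·r²).
2π·r² = 8371 m², 10·log₁₀ of that is 39.228 dB.
L_p = 83.7 − 39.228 = 44.47 dB.

44.5 dB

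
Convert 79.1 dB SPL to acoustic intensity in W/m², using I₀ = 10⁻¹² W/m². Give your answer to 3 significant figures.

L = 10·log₁₀(I/I₀) ⇒ I = I₀·10^(L/10) = 10⁻¹² × 10^7.91.

8.13e-05 W/m²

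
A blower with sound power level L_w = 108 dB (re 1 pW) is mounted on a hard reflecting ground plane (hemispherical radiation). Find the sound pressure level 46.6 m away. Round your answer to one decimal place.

The power spreads over a hemisphere of area 2π·r², so L_p = L_w − 10·log₁₀(2π·r²).
2π·r² = 1.364e+04 m², 10·log₁₀ of that is 41.350 dB.
L_p = 108 − 41.350 = 66.65 dB.

66.7 dB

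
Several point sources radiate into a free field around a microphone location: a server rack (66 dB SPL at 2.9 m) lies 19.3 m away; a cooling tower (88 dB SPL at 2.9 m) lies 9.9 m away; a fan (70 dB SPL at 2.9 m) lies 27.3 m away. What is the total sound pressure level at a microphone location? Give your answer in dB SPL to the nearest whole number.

Apply inverse-square spreading to bring every level to the receiver, then sum 10^(L/10).
server rack: 66 − 20·log₁₀(19.3/2.9) = 66 − 16.46 = 49.54 dB SPL.
cooling tower: 88 − 20·log₁₀(9.9/2.9) = 88 − 10.66 = 77.34 dB SPL.
fan: 70 − 20·log₁₀(27.3/2.9) = 70 − 19.48 = 50.52 dB SPL.
Σ 10^(L/10) = 5.434e+07 → L_total = 10·log₁₀(5.434e+07) = 77.35 dB SPL.

77 dB SPL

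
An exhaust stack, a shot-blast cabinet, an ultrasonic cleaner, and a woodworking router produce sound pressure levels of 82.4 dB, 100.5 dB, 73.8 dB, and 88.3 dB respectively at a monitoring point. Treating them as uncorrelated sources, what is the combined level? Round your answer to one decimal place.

Incoherent sources combine by intensity addition: L_total = 10·log₁₀(Σ 10^(L_i/10)).
Σ 10^(L/10) = 10^(82.4/10) + 10^(100.5/10) + 10^(73.8/10) + 10^(88.3/10) = 1.209e+10.
L_total = 10·log₁₀(1.209e+10) = 100.83 dB.

100.8 dB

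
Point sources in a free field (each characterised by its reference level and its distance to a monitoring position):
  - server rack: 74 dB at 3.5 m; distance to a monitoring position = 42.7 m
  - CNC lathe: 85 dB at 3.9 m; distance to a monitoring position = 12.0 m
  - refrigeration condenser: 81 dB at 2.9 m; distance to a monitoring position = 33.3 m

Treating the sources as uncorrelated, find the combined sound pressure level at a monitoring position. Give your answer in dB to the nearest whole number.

First find each source's level at the receiver (point-source: −20·log₁₀(r/r_ref)), then combine on an intensity basis.
server rack: 74 − 20·log₁₀(42.7/3.5) = 74 − 21.73 = 52.27 dB.
CNC lathe: 85 − 20·log₁₀(12.0/3.9) = 85 − 9.76 = 75.24 dB.
refrigeration condenser: 81 − 20·log₁₀(33.3/2.9) = 81 − 21.20 = 59.80 dB.
Σ 10^(L/10) = 3.453e+07 → L_total = 10·log₁₀(3.453e+07) = 75.38 dB.

75 dB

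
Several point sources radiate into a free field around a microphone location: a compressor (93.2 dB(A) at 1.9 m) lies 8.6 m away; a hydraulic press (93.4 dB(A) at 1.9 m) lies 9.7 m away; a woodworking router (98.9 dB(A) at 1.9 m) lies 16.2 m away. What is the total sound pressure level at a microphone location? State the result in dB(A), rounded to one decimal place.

84.7 dB(A)

Propagate each source to the receiver with L = L_ref − 20·log₁₀(r/r_ref), then add intensities.
compressor: 93.2 − 20·log₁₀(8.6/1.9) = 93.2 − 13.11 = 80.09 dB(A).
hydraulic press: 93.4 − 20·log₁₀(9.7/1.9) = 93.4 − 14.16 = 79.24 dB(A).
woodworking router: 98.9 − 20·log₁₀(16.2/1.9) = 98.9 − 18.62 = 80.28 dB(A).
Σ 10^(L/10) = 2.927e+08 → L_total = 10·log₁₀(2.927e+08) = 84.66 dB(A).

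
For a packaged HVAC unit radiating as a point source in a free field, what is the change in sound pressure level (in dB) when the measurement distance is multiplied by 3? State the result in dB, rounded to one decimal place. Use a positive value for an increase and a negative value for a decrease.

-9.5 dB

With spherical spreading the level changes by −20·log₁₀(r₂/r₁).
ΔL = −20·log₁₀(3) = -9.54 dB.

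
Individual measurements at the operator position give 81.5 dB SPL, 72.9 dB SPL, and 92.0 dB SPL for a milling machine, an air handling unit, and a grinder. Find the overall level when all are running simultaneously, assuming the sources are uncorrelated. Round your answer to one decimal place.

92.4 dB SPL

Incoherent sources combine by intensity addition: L_total = 10·log₁₀(Σ 10^(L_i/10)).
Σ 10^(L/10) = 10^(81.5/10) + 10^(72.9/10) + 10^(92.0/10) = 1.746e+09.
L_total = 10·log₁₀(1.746e+09) = 92.42 dB SPL.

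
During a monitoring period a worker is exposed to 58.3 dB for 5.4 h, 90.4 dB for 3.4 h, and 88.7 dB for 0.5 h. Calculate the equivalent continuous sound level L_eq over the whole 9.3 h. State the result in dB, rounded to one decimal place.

86.4 dB

The energy average is taken in the linear domain: L_eq = 10·log₁₀[(Σ tᵢ·10^(Lᵢ/10))/T], T = 9.3 h.
Σ tᵢ·10^(Lᵢ/10) = 5.4·10^(58.3/10) + 3.4·10^(90.4/10) + 0.5·10^(88.7/10) = 4.102e+09.
L_eq = 10·log₁₀(4.102e+09/9.3) = 86.45 dB.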